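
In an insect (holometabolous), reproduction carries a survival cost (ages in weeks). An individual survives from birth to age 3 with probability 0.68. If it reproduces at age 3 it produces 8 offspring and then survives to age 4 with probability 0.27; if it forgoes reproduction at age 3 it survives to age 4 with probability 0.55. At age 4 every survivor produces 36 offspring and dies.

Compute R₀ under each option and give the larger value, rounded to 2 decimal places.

13.46

breed at age 3: R₀ = 0.68 × (8 + 0.27 × 36) = 0.68 × 17.7200 = 12.0496
delay to age 4: R₀ = 0.68 × (0.55 × 36) = 0.68 × 19.8000 = 13.4640
Higher: delay to age 4 (13.4640).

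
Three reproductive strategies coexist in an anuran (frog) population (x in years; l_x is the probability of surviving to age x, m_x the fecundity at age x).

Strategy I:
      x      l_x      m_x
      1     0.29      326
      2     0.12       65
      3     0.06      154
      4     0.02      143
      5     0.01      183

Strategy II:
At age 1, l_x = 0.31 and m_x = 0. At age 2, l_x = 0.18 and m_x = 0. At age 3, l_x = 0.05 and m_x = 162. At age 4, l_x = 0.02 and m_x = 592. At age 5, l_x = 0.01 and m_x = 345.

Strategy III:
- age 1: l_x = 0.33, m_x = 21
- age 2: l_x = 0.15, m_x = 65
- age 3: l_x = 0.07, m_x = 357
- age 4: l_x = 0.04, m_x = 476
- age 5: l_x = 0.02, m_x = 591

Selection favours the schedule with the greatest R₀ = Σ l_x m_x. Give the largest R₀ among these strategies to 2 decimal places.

Strategy I: R₀ = 0.29×326 + 0.12×65 + 0.06×154 + 0.02×143 + 0.01×183 = 116.2700
Strategy II: R₀ = 0.31×0 + 0.18×0 + 0.05×162 + 0.02×592 + 0.01×345 = 23.3900
Strategy III: R₀ = 0.33×21 + 0.15×65 + 0.07×357 + 0.04×476 + 0.02×591 = 72.5300
Highest R₀: strategy I with 116.2700.

116.27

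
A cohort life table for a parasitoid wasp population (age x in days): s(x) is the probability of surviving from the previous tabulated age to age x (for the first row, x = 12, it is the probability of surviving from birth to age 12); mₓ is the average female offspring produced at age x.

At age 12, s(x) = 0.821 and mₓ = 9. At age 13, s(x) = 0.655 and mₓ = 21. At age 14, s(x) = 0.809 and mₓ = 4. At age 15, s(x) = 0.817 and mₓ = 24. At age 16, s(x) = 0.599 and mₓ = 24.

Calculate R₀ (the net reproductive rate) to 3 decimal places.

Survivorship from birth: l_x = s_12·s_13·…·s_x.
  l_12 = 0.82100
  l_13 = 0.53775
  l_14 = 0.43504
  l_15 = 0.35543
  l_16 = 0.21290
R₀ = Σ l_x mₓ:
  age 12: 0.82100 × 9 = 7.3890
  age 13: 0.53775 × 21 = 11.2927
  age 14: 0.43504 × 4 = 1.7402
  age 15: 0.35543 × 24 = 8.5303
  age 16: 0.21290 × 24 = 5.1096
R₀ = 7.3890 + 11.2927 + 1.7402 + 8.5303 + 5.1096 = 34.0618

34.062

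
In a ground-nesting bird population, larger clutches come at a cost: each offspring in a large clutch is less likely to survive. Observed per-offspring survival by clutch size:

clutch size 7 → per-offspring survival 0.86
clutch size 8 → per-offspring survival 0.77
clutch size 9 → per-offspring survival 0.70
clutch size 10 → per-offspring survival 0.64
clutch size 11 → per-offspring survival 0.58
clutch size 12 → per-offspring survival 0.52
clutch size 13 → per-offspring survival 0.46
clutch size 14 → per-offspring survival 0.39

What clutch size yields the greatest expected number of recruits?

Expected recruits = c × s(c):
  c=7: 7 × 0.86 = 6.020
  c=8: 8 × 0.77 = 6.160
  c=9: 9 × 0.70 = 6.300
  c=10: 10 × 0.64 = 6.400
  c=11: 11 × 0.58 = 6.380
  c=12: 12 × 0.52 = 6.240
  c=13: 13 × 0.46 = 5.980
  c=14: 14 × 0.39 = 5.460
Maximum at c = 10 (6.400 recruits).

10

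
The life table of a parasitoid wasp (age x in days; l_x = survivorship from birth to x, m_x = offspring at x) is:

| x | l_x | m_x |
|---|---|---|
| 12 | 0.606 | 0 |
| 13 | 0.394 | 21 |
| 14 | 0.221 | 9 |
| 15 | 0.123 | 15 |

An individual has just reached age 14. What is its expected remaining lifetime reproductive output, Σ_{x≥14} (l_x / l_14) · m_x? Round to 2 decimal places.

l_14 = 0.221. Conditional survival from age 14 to x is l_x / l_14.
  x=14: (0.221/0.221) × 9 = 9.0000
  x=15: (0.123/0.221) × 15 = 8.3484
Sum = 9.0000 + 8.3484 = 17.3484

17.35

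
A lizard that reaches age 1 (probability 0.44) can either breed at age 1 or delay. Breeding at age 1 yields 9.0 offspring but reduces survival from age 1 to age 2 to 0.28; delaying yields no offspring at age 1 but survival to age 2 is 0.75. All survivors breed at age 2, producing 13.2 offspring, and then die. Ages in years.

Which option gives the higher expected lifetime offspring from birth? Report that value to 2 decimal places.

5.59

breed at age 1: R₀ = 0.44 × (9.0 + 0.28 × 13.2) = 0.44 × 12.6960 = 5.5862
delay to age 2: R₀ = 0.44 × (0.75 × 13.2) = 0.44 × 9.9000 = 4.3560
Higher: breed at age 1 (5.5862).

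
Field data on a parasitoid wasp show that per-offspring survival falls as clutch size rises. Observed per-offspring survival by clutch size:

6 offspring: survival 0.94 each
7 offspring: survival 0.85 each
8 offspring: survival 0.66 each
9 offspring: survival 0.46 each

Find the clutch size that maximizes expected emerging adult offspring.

Expected emerging adult offspring = c × s(c):
  c=6: 6 × 0.94 = 5.640
  c=7: 7 × 0.85 = 5.950
  c=8: 8 × 0.66 = 5.280
  c=9: 9 × 0.46 = 4.140
Maximum at c = 7 (5.950 emerging adult offspring).

7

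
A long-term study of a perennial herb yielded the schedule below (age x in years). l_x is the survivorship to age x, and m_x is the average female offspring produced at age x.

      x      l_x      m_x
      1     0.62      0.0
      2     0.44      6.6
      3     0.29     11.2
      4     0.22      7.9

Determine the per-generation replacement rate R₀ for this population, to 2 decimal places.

7.89

R₀ = Σ l_x m_x:
  age 1: 0.62 × 0.0 = 0.0000
  age 2: 0.44 × 6.6 = 2.9040
  age 3: 0.29 × 11.2 = 3.2480
  age 4: 0.22 × 7.9 = 1.7380
R₀ = 0.0000 + 2.9040 + 3.2480 + 1.7380 = 7.8900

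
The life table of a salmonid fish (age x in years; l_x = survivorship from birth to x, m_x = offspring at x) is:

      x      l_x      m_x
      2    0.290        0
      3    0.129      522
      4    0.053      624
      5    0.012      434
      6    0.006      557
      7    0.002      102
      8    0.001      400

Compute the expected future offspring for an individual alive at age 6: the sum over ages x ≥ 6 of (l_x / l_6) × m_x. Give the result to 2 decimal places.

657.67

l_6 = 0.006. Conditional survival from age 6 to x is l_x / l_6.
  x=6: (0.006/0.006) × 557 = 557.0000
  x=7: (0.002/0.006) × 102 = 34.0000
  x=8: (0.001/0.006) × 400 = 66.6667
Sum = 557.0000 + 34.0000 + 66.6667 = 657.6667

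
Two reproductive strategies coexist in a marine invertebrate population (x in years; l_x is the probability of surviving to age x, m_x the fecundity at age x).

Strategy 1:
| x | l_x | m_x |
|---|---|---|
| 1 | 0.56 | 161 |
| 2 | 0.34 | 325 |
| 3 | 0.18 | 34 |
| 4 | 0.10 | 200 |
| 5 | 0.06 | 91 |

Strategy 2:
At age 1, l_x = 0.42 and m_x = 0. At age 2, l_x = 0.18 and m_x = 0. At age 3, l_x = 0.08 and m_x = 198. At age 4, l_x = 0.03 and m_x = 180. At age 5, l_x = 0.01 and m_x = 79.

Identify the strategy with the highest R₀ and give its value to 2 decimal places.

232.24

Strategy 1: R₀ = 0.56×161 + 0.34×325 + 0.18×34 + 0.10×200 + 0.06×91 = 232.2400
Strategy 2: R₀ = 0.42×0 + 0.18×0 + 0.08×198 + 0.03×180 + 0.01×79 = 22.0300
Highest R₀: strategy 1 with 232.2400.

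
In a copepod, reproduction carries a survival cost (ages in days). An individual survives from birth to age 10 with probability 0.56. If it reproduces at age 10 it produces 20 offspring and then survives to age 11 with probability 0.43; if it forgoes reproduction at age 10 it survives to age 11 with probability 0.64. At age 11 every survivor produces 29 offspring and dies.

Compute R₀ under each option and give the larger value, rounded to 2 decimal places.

18.18

breed at age 10: R₀ = 0.56 × (20 + 0.43 × 29) = 0.56 × 32.4700 = 18.1832
delay to age 11: R₀ = 0.56 × (0.64 × 29) = 0.56 × 18.5600 = 10.3936
Higher: breed at age 10 (18.1832).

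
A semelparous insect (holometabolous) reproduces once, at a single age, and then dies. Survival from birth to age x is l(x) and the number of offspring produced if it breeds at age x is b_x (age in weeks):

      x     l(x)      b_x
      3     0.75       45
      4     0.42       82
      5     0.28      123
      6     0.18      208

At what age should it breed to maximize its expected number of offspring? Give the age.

Expected offspring if breeding at age x = l(x) × b_x:
  age 3: 0.75 × 45 = 33.750
  age 4: 0.42 × 82 = 34.440
  age 5: 0.28 × 123 = 34.440
  age 6: 0.18 × 208 = 37.440
Maximum at age 6 (37.440).

6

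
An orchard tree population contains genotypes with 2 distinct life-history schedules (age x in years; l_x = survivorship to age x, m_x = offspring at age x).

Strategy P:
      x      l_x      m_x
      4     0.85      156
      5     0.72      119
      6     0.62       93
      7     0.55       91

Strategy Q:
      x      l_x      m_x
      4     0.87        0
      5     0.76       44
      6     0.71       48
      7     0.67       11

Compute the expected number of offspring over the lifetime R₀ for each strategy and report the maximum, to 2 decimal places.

325.99

Strategy P: R₀ = 0.85×156 + 0.72×119 + 0.62×93 + 0.55×91 = 325.9900
Strategy Q: R₀ = 0.87×0 + 0.76×44 + 0.71×48 + 0.67×11 = 74.8900
Highest R₀: strategy P with 325.9900.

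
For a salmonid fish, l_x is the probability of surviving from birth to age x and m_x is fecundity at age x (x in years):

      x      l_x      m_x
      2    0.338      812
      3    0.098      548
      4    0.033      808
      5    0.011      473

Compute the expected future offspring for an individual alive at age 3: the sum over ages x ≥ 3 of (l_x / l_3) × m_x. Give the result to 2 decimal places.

873.17

l_3 = 0.098. Conditional survival from age 3 to x is l_x / l_3.
  x=3: (0.098/0.098) × 548 = 548.0000
  x=4: (0.033/0.098) × 808 = 272.0816
  x=5: (0.011/0.098) × 473 = 53.0918
Sum = 548.0000 + 272.0816 + 53.0918 = 873.1735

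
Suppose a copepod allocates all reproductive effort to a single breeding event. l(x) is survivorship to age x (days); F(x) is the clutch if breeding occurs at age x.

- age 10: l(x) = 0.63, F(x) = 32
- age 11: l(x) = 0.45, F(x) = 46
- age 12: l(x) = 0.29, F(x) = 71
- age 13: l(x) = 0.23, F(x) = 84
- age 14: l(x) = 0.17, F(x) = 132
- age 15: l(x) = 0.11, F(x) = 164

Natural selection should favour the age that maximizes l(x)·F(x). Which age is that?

Expected offspring if breeding at age x = l(x) × F(x):
  age 10: 0.63 × 32 = 20.160
  age 11: 0.45 × 46 = 20.700
  age 12: 0.29 × 71 = 20.590
  age 13: 0.23 × 84 = 19.320
  age 14: 0.17 × 132 = 22.440
  age 15: 0.11 × 164 = 18.040
Maximum at age 14 (22.440).

14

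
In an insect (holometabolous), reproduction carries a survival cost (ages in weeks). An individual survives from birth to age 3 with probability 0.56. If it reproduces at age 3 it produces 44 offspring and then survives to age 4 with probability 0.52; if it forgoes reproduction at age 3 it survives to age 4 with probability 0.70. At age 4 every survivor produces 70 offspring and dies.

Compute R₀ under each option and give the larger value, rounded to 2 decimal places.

breed at age 3: R₀ = 0.56 × (44 + 0.52 × 70) = 0.56 × 80.4000 = 45.0240
delay to age 4: R₀ = 0.56 × (0.70 × 70) = 0.56 × 49.0000 = 27.4400
Higher: breed at age 3 (45.0240).

45.02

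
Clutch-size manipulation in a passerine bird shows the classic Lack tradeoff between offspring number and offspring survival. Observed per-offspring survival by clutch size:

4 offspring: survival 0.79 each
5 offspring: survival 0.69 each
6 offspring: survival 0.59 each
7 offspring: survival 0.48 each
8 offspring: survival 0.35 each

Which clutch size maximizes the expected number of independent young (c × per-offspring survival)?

6

Expected independent young = c × s(c):
  c=4: 4 × 0.79 = 3.160
  c=5: 5 × 0.69 = 3.450
  c=6: 6 × 0.59 = 3.540
  c=7: 7 × 0.48 = 3.360
  c=8: 8 × 0.35 = 2.800
Maximum at c = 6 (3.540 independent young).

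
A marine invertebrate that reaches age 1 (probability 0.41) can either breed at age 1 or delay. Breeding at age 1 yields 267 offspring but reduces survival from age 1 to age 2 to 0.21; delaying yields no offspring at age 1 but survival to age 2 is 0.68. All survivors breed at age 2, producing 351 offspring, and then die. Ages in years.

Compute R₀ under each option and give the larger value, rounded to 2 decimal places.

139.69

breed at age 1: R₀ = 0.41 × (267 + 0.21 × 351) = 0.41 × 340.7100 = 139.6911
delay to age 2: R₀ = 0.41 × (0.68 × 351) = 0.41 × 238.6800 = 97.8588
Higher: breed at age 1 (139.6911).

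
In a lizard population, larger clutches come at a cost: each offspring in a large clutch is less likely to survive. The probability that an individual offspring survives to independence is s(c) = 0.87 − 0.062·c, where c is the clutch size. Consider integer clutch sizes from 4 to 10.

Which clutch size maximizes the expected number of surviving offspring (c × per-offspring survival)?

7

Expected surviving offspring = c × s(c):
  c=4: 4 × 0.622 = 2.488
  c=5: 5 × 0.560 = 2.800
  c=6: 6 × 0.498 = 2.988
  c=7: 7 × 0.436 = 3.052
  c=8: 8 × 0.374 = 2.992
  c=9: 9 × 0.312 = 2.808
  c=10: 10 × 0.250 = 2.500
Maximum at c = 7 (3.052 surviving offspring).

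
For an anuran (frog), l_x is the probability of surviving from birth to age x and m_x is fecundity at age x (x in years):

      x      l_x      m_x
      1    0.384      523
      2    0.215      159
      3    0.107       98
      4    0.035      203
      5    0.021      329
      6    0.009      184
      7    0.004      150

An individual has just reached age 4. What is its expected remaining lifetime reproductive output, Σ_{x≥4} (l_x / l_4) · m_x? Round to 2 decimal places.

464.86

l_4 = 0.035. Conditional survival from age 4 to x is l_x / l_4.
  x=4: (0.035/0.035) × 203 = 203.0000
  x=5: (0.021/0.035) × 329 = 197.4000
  x=6: (0.009/0.035) × 184 = 47.3143
  x=7: (0.004/0.035) × 150 = 17.1429
Sum = 203.0000 + 197.4000 + 47.3143 + 17.1429 = 464.8571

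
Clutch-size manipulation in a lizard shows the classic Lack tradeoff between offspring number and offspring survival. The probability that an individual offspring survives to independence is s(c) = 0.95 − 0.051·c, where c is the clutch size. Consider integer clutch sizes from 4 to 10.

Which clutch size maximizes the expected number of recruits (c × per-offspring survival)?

9

Expected recruits = c × s(c):
  c=4: 4 × 0.746 = 2.984
  c=5: 5 × 0.695 = 3.475
  c=6: 6 × 0.644 = 3.864
  c=7: 7 × 0.593 = 4.151
  c=8: 8 × 0.542 = 4.336
  c=9: 9 × 0.491 = 4.419
  c=10: 10 × 0.440 = 4.400
Maximum at c = 9 (4.419 recruits).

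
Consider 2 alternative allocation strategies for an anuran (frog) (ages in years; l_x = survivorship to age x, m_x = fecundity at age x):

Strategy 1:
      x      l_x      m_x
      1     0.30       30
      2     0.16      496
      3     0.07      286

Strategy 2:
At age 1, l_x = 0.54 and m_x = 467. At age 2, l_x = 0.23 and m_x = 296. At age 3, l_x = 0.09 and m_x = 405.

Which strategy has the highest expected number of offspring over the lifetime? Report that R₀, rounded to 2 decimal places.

356.71

Strategy 1: R₀ = 0.30×30 + 0.16×496 + 0.07×286 = 108.3800
Strategy 2: R₀ = 0.54×467 + 0.23×296 + 0.09×405 = 356.7100
Highest R₀: strategy 2 with 356.7100.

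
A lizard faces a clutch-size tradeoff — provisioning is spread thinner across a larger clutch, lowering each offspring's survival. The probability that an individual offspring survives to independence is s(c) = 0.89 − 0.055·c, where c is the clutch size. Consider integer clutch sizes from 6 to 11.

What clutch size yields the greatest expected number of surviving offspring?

Expected surviving offspring = c × s(c):
  c=6: 6 × 0.560 = 3.360
  c=7: 7 × 0.505 = 3.535
  c=8: 8 × 0.450 = 3.600
  c=9: 9 × 0.395 = 3.555
  c=10: 10 × 0.340 = 3.400
  c=11: 11 × 0.285 = 3.135
Maximum at c = 8 (3.600 surviving offspring).

8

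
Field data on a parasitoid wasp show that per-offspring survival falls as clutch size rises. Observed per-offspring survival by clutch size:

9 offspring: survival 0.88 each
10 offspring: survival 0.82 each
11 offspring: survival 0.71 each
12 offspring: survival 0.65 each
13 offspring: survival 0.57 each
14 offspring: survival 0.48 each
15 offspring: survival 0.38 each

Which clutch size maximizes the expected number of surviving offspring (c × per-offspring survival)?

10

Expected surviving offspring = c × s(c):
  c=9: 9 × 0.88 = 7.920
  c=10: 10 × 0.82 = 8.200
  c=11: 11 × 0.71 = 7.810
  c=12: 12 × 0.65 = 7.800
  c=13: 13 × 0.57 = 7.410
  c=14: 14 × 0.48 = 6.720
  c=15: 15 × 0.38 = 5.700
Maximum at c = 10 (8.200 surviving offspring).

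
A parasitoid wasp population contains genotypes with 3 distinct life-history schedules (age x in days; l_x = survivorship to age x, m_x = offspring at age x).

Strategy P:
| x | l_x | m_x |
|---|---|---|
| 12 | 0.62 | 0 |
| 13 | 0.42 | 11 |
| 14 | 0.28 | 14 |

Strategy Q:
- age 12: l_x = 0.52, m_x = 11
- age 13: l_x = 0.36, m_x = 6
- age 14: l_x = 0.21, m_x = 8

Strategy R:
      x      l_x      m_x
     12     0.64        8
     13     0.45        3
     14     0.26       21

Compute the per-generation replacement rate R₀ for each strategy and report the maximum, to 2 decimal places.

Strategy P: R₀ = 0.62×0 + 0.42×11 + 0.28×14 = 8.5400
Strategy Q: R₀ = 0.52×11 + 0.36×6 + 0.21×8 = 9.5600
Strategy R: R₀ = 0.64×8 + 0.45×3 + 0.26×21 = 11.9300
Highest R₀: strategy R with 11.9300.

11.93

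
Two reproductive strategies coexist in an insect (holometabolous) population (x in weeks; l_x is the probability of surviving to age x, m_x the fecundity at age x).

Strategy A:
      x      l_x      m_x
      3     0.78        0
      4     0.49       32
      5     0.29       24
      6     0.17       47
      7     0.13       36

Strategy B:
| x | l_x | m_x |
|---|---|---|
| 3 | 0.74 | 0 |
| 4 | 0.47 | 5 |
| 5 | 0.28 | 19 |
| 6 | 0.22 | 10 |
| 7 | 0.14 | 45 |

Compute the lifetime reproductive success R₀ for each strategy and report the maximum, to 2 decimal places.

Strategy A: R₀ = 0.78×0 + 0.49×32 + 0.29×24 + 0.17×47 + 0.13×36 = 35.3100
Strategy B: R₀ = 0.74×0 + 0.47×5 + 0.28×19 + 0.22×10 + 0.14×45 = 16.1700
Highest R₀: strategy A with 35.3100.

35.31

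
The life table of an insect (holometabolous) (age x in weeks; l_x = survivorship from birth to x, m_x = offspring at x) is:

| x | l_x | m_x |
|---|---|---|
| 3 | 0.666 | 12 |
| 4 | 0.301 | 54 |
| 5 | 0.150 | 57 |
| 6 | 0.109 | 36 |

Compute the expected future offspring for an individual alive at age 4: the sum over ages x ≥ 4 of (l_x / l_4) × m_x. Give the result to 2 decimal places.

l_4 = 0.301. Conditional survival from age 4 to x is l_x / l_4.
  x=4: (0.301/0.301) × 54 = 54.0000
  x=5: (0.150/0.301) × 57 = 28.4053
  x=6: (0.109/0.301) × 36 = 13.0365
Sum = 54.0000 + 28.4053 + 13.0365 = 95.4419

95.44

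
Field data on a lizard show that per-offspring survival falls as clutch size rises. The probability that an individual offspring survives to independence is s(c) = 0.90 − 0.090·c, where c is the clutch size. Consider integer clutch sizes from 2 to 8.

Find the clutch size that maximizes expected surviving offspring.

5

Expected surviving offspring = c × s(c):
  c=2: 2 × 0.720 = 1.440
  c=3: 3 × 0.630 = 1.890
  c=4: 4 × 0.540 = 2.160
  c=5: 5 × 0.450 = 2.250
  c=6: 6 × 0.360 = 2.160
  c=7: 7 × 0.270 = 1.890
  c=8: 8 × 0.180 = 1.440
Maximum at c = 5 (2.250 surviving offspring).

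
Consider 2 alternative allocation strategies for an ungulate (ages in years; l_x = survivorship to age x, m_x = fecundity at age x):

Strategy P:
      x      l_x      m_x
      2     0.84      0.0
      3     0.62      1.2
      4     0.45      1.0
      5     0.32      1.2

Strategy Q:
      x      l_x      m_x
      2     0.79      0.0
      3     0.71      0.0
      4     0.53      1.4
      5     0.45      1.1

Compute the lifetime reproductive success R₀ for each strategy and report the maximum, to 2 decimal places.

1.58

Strategy P: R₀ = 0.84×0.0 + 0.62×1.2 + 0.45×1.0 + 0.32×1.2 = 1.5780
Strategy Q: R₀ = 0.79×0.0 + 0.71×0.0 + 0.53×1.4 + 0.45×1.1 = 1.2370
Highest R₀: strategy P with 1.5780.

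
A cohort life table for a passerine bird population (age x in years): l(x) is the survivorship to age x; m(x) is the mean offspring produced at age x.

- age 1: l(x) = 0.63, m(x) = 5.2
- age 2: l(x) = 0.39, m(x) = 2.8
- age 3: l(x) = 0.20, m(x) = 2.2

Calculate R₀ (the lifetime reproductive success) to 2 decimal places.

R₀ = Σ l(x) m(x):
  age 1: 0.63 × 5.2 = 3.2760
  age 2: 0.39 × 2.8 = 1.0920
  age 3: 0.20 × 2.2 = 0.4400
R₀ = 3.2760 + 1.0920 + 0.4400 = 4.8080

4.81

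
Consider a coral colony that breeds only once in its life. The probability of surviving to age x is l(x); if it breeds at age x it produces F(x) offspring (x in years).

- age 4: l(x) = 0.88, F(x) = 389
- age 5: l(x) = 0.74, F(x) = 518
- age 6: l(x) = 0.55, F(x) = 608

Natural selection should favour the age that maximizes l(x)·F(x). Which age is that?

5

Expected offspring if breeding at age x = l(x) × F(x):
  age 4: 0.88 × 389 = 342.320
  age 5: 0.74 × 518 = 383.320
  age 6: 0.55 × 608 = 334.400
Maximum at age 5 (383.320).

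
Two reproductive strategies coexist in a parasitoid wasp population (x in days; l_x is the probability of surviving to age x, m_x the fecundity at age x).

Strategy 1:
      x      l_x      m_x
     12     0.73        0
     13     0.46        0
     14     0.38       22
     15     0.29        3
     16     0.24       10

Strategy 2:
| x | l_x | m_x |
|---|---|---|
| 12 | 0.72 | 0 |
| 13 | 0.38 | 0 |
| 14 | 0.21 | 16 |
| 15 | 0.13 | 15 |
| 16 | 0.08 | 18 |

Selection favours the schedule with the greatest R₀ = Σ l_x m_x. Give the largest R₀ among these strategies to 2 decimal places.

11.63

Strategy 1: R₀ = 0.73×0 + 0.46×0 + 0.38×22 + 0.29×3 + 0.24×10 = 11.6300
Strategy 2: R₀ = 0.72×0 + 0.38×0 + 0.21×16 + 0.13×15 + 0.08×18 = 6.7500
Highest R₀: strategy 1 with 11.6300.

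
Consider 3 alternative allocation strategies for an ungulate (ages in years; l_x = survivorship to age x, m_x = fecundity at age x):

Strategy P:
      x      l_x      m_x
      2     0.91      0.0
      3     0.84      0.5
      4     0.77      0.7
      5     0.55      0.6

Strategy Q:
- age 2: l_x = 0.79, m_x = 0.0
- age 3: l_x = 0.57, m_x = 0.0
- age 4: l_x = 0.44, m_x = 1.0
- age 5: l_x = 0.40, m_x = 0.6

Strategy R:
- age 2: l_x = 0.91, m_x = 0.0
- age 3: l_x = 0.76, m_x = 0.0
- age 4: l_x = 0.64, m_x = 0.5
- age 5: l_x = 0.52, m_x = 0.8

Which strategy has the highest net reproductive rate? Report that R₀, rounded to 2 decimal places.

Strategy P: R₀ = 0.91×0.0 + 0.84×0.5 + 0.77×0.7 + 0.55×0.6 = 1.2890
Strategy Q: R₀ = 0.79×0.0 + 0.57×0.0 + 0.44×1.0 + 0.40×0.6 = 0.6800
Strategy R: R₀ = 0.91×0.0 + 0.76×0.0 + 0.64×0.5 + 0.52×0.8 = 0.7360
Highest R₀: strategy P with 1.2890.

1.29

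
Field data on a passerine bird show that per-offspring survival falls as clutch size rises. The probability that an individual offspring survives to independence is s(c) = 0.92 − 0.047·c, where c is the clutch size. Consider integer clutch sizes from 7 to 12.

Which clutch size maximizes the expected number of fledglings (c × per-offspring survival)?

10

Expected fledglings = c × s(c):
  c=7: 7 × 0.591 = 4.137
  c=8: 8 × 0.544 = 4.352
  c=9: 9 × 0.497 = 4.473
  c=10: 10 × 0.450 = 4.500
  c=11: 11 × 0.403 = 4.433
  c=12: 12 × 0.356 = 4.272
Maximum at c = 10 (4.500 fledglings).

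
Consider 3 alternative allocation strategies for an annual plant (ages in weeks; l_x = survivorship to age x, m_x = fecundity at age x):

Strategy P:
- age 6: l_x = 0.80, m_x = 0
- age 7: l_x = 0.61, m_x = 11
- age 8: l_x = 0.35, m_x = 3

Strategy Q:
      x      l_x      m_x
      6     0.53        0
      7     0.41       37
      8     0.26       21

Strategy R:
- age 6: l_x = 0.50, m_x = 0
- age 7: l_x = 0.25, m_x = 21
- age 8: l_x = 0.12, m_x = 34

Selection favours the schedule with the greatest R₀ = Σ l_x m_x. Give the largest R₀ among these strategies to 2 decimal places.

20.63

Strategy P: R₀ = 0.80×0 + 0.61×11 + 0.35×3 = 7.7600
Strategy Q: R₀ = 0.53×0 + 0.41×37 + 0.26×21 = 20.6300
Strategy R: R₀ = 0.50×0 + 0.25×21 + 0.12×34 = 9.3300
Highest R₀: strategy Q with 20.6300.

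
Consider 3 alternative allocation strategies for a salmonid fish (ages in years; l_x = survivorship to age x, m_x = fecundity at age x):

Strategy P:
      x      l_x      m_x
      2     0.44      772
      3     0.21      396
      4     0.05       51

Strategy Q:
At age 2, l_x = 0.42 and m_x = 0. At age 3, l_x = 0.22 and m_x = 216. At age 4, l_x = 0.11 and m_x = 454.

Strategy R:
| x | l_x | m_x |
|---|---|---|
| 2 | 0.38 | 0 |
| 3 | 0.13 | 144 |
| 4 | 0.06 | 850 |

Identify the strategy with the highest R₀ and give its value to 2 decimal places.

Strategy P: R₀ = 0.44×772 + 0.21×396 + 0.05×51 = 425.3900
Strategy Q: R₀ = 0.42×0 + 0.22×216 + 0.11×454 = 97.4600
Strategy R: R₀ = 0.38×0 + 0.13×144 + 0.06×850 = 69.7200
Highest R₀: strategy P with 425.3900.

425.39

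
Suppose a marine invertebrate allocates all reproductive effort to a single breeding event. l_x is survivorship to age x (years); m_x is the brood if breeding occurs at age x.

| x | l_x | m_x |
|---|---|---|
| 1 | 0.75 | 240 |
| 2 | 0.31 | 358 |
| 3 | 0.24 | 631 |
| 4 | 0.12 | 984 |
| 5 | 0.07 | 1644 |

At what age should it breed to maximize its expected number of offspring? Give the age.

Expected offspring if breeding at age x = l_x × m_x:
  age 1: 0.75 × 240 = 180.000
  age 2: 0.31 × 358 = 110.980
  age 3: 0.24 × 631 = 151.440
  age 4: 0.12 × 984 = 118.080
  age 5: 0.07 × 1644 = 115.080
Maximum at age 1 (180.000).

1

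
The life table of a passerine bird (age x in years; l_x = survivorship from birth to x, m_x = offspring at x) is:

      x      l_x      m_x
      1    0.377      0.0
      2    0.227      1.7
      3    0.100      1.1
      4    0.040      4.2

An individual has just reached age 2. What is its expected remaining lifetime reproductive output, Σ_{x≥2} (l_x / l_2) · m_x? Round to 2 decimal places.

l_2 = 0.227. Conditional survival from age 2 to x is l_x / l_2.
  x=2: (0.227/0.227) × 1.7 = 1.7000
  x=3: (0.100/0.227) × 1.1 = 0.4846
  x=4: (0.040/0.227) × 4.2 = 0.7401
Sum = 1.7000 + 0.4846 + 0.7401 = 2.9247

2.92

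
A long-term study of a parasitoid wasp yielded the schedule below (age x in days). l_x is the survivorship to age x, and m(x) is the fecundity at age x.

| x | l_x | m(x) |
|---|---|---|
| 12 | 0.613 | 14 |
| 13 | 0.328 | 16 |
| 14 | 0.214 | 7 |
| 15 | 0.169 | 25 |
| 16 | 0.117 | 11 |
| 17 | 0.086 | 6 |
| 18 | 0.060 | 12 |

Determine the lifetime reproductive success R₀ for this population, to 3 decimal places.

R₀ = Σ l_x m(x):
  age 12: 0.613 × 14 = 8.5820
  age 13: 0.328 × 16 = 5.2480
  age 14: 0.214 × 7 = 1.4980
  age 15: 0.169 × 25 = 4.2250
  age 16: 0.117 × 11 = 1.2870
  age 17: 0.086 × 6 = 0.5160
  age 18: 0.060 × 12 = 0.7200
R₀ = 8.5820 + 5.2480 + 1.4980 + 4.2250 + 1.2870 + 0.5160 + 0.7200 = 22.0760

22.076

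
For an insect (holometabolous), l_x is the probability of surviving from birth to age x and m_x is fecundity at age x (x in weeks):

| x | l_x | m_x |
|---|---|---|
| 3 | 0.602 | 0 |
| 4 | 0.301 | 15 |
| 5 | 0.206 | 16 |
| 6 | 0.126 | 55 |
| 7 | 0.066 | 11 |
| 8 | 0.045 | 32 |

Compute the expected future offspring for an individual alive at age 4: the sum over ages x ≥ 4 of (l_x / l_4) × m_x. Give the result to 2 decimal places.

56.17

l_4 = 0.301. Conditional survival from age 4 to x is l_x / l_4.
  x=4: (0.301/0.301) × 15 = 15.0000
  x=5: (0.206/0.301) × 16 = 10.9502
  x=6: (0.126/0.301) × 55 = 23.0233
  x=7: (0.066/0.301) × 11 = 2.4120
  x=8: (0.045/0.301) × 32 = 4.7841
Sum = 15.0000 + 10.9502 + 23.0233 + 2.4120 + 4.7841 = 56.1694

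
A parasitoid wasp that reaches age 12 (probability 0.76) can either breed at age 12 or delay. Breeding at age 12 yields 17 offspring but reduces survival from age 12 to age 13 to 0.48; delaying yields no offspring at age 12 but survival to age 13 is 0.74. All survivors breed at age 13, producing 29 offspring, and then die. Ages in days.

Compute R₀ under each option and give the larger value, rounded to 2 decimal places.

breed at age 12: R₀ = 0.76 × (17 + 0.48 × 29) = 0.76 × 30.9200 = 23.4992
delay to age 13: R₀ = 0.76 × (0.74 × 29) = 0.76 × 21.4600 = 16.3096
Higher: breed at age 12 (23.4992).

23.50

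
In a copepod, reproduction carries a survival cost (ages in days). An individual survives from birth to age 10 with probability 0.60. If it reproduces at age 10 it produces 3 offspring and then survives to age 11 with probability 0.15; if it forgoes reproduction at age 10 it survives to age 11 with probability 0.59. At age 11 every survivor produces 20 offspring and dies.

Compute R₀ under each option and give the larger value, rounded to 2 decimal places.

breed at age 10: R₀ = 0.60 × (3 + 0.15 × 20) = 0.60 × 6.0000 = 3.6000
delay to age 11: R₀ = 0.60 × (0.59 × 20) = 0.60 × 11.8000 = 7.0800
Higher: delay to age 11 (7.0800).

7.08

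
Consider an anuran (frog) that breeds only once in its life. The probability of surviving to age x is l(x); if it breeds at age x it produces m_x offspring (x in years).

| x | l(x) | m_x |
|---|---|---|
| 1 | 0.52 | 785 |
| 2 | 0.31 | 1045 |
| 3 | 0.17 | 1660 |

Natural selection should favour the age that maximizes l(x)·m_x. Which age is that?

Expected offspring if breeding at age x = l(x) × m_x:
  age 1: 0.52 × 785 = 408.200
  age 2: 0.31 × 1045 = 323.950
  age 3: 0.17 × 1660 = 282.200
Maximum at age 1 (408.200).

1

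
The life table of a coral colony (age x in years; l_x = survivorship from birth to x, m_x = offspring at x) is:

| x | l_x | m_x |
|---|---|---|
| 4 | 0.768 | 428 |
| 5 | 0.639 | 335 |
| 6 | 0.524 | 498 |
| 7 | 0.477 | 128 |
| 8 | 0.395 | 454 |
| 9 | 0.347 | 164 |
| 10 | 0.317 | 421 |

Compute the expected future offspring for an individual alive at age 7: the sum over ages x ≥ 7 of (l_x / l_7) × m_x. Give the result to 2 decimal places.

903.04

l_7 = 0.477. Conditional survival from age 7 to x is l_x / l_7.
  x=7: (0.477/0.477) × 128 = 128.0000
  x=8: (0.395/0.477) × 454 = 375.9539
  x=9: (0.347/0.477) × 164 = 119.3040
  x=10: (0.317/0.477) × 421 = 279.7841
Sum = 128.0000 + 375.9539 + 119.3040 + 279.7841 = 903.0419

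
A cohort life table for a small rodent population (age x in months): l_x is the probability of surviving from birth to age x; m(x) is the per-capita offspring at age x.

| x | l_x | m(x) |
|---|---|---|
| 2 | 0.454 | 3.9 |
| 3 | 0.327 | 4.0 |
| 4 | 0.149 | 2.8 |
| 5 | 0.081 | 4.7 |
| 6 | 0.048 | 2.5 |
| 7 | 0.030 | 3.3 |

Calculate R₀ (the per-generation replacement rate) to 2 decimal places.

R₀ = Σ l_x m(x):
  age 2: 0.454 × 3.9 = 1.7706
  age 3: 0.327 × 4.0 = 1.3080
  age 4: 0.149 × 2.8 = 0.4172
  age 5: 0.081 × 4.7 = 0.3807
  age 6: 0.048 × 2.5 = 0.1200
  age 7: 0.030 × 3.3 = 0.0990
R₀ = 1.7706 + 1.3080 + 0.4172 + 0.3807 + 0.1200 + 0.0990 = 4.0955

4.10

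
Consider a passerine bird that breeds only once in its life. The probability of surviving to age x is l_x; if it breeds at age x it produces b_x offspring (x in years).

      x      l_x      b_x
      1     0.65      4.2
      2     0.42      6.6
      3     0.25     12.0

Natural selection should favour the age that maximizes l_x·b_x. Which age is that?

3

Expected offspring if breeding at age x = l_x × b_x:
  age 1: 0.65 × 4.2 = 2.730
  age 2: 0.42 × 6.6 = 2.772
  age 3: 0.25 × 12.0 = 3.000
Maximum at age 3 (3.000).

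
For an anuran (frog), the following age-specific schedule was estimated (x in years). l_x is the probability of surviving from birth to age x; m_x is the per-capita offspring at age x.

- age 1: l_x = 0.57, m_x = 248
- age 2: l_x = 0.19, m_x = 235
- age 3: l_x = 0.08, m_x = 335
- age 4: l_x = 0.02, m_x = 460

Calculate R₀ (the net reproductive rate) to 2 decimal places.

222.01

R₀ = Σ l_x m_x:
  age 1: 0.57 × 248 = 141.3600
  age 2: 0.19 × 235 = 44.6500
  age 3: 0.08 × 335 = 26.8000
  age 4: 0.02 × 460 = 9.2000
R₀ = 141.3600 + 44.6500 + 26.8000 + 9.2000 = 222.0100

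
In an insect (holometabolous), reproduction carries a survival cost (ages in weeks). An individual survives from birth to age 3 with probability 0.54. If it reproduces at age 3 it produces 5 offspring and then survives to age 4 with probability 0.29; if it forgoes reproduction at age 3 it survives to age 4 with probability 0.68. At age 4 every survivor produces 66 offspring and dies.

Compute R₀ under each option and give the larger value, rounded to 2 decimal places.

breed at age 3: R₀ = 0.54 × (5 + 0.29 × 66) = 0.54 × 24.1400 = 13.0356
delay to age 4: R₀ = 0.54 × (0.68 × 66) = 0.54 × 44.8800 = 24.2352
Higher: delay to age 4 (24.2352).

24.24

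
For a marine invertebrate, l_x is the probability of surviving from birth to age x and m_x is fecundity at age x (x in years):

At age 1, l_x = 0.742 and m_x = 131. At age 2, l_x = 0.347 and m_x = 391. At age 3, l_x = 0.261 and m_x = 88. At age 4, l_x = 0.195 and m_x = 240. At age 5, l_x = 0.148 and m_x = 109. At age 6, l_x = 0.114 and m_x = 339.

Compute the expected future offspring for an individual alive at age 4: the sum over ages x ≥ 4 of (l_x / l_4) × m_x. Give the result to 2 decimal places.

l_4 = 0.195. Conditional survival from age 4 to x is l_x / l_4.
  x=4: (0.195/0.195) × 240 = 240.0000
  x=5: (0.148/0.195) × 109 = 82.7282
  x=6: (0.114/0.195) × 339 = 198.1846
Sum = 240.0000 + 82.7282 + 198.1846 = 520.9128

520.91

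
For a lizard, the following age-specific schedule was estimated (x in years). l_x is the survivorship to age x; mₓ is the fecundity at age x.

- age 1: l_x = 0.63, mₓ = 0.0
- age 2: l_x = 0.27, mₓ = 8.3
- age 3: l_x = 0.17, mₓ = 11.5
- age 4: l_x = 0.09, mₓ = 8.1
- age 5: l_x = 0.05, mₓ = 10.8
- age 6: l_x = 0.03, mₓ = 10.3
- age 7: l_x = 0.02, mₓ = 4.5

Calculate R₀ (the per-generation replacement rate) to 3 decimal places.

R₀ = Σ l_x mₓ:
  age 1: 0.63 × 0.0 = 0.0000
  age 2: 0.27 × 8.3 = 2.2410
  age 3: 0.17 × 11.5 = 1.9550
  age 4: 0.09 × 8.1 = 0.7290
  age 5: 0.05 × 10.8 = 0.5400
  age 6: 0.03 × 10.3 = 0.3090
  age 7: 0.02 × 4.5 = 0.0900
R₀ = 0.0000 + 2.2410 + 1.9550 + 0.7290 + 0.5400 + 0.3090 + 0.0900 = 5.8640

5.864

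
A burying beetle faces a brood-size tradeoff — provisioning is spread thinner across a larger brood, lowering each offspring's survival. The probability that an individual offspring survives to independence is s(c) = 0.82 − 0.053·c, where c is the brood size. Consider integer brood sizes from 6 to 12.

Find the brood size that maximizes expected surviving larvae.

Expected surviving larvae = c × s(c):
  c=6: 6 × 0.502 = 3.012
  c=7: 7 × 0.449 = 3.143
  c=8: 8 × 0.396 = 3.168
  c=9: 9 × 0.343 = 3.087
  c=10: 10 × 0.290 = 2.900
  c=11: 11 × 0.237 = 2.607
  c=12: 12 × 0.184 = 2.208
Maximum at c = 8 (3.168 surviving larvae).

8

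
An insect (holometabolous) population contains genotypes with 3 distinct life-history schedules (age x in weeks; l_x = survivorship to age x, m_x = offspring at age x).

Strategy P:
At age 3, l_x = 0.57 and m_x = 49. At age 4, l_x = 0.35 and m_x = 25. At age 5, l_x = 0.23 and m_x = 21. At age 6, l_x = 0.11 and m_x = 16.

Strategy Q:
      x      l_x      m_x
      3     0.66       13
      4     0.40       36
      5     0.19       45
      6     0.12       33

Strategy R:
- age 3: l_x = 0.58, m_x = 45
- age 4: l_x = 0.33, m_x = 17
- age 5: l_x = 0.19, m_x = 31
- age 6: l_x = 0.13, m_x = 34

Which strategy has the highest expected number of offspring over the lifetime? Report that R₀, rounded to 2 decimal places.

43.27

Strategy P: R₀ = 0.57×49 + 0.35×25 + 0.23×21 + 0.11×16 = 43.2700
Strategy Q: R₀ = 0.66×13 + 0.40×36 + 0.19×45 + 0.12×33 = 35.4900
Strategy R: R₀ = 0.58×45 + 0.33×17 + 0.19×31 + 0.13×34 = 42.0200
Highest R₀: strategy P with 43.2700.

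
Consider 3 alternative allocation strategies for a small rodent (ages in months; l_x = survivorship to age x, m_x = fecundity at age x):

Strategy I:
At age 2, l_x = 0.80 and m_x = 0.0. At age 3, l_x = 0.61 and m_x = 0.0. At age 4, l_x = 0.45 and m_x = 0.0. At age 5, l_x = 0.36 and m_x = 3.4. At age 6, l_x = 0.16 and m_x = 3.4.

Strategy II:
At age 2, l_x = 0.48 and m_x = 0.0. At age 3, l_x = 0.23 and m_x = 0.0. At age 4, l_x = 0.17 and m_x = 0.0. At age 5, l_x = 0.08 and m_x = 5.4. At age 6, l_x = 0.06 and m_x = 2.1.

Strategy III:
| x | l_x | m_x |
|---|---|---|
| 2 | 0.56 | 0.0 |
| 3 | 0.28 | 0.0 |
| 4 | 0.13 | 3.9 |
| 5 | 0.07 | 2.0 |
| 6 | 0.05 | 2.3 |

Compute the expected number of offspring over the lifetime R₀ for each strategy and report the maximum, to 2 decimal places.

1.77

Strategy I: R₀ = 0.80×0.0 + 0.61×0.0 + 0.45×0.0 + 0.36×3.4 + 0.16×3.4 = 1.7680
Strategy II: R₀ = 0.48×0.0 + 0.23×0.0 + 0.17×0.0 + 0.08×5.4 + 0.06×2.1 = 0.5580
Strategy III: R₀ = 0.56×0.0 + 0.28×0.0 + 0.13×3.9 + 0.07×2.0 + 0.05×2.3 = 0.7620
Highest R₀: strategy I with 1.7680.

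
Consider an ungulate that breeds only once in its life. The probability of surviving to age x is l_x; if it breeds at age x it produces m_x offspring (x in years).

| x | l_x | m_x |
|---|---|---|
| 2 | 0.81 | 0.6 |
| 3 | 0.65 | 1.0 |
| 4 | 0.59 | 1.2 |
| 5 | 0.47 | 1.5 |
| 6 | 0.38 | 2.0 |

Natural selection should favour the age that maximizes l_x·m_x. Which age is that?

6

Expected offspring if breeding at age x = l_x × m_x:
  age 2: 0.81 × 0.6 = 0.486
  age 3: 0.65 × 1.0 = 0.650
  age 4: 0.59 × 1.2 = 0.708
  age 5: 0.47 × 1.5 = 0.705
  age 6: 0.38 × 2.0 = 0.760
Maximum at age 6 (0.760).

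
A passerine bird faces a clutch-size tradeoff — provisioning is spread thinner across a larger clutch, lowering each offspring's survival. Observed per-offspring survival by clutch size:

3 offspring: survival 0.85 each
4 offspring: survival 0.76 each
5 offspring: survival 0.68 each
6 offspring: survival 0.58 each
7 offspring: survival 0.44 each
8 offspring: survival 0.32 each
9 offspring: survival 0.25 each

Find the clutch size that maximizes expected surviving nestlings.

Expected surviving nestlings = c × s(c):
  c=3: 3 × 0.85 = 2.550
  c=4: 4 × 0.76 = 3.040
  c=5: 5 × 0.68 = 3.400
  c=6: 6 × 0.58 = 3.480
  c=7: 7 × 0.44 = 3.080
  c=8: 8 × 0.32 = 2.560
  c=9: 9 × 0.25 = 2.250
Maximum at c = 6 (3.480 surviving nestlings).

6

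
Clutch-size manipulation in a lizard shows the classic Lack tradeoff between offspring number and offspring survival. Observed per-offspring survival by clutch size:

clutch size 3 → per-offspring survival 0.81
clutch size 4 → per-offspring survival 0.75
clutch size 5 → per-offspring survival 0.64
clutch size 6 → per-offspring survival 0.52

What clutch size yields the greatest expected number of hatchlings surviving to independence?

5

Expected hatchlings surviving to independence = c × s(c):
  c=3: 3 × 0.81 = 2.430
  c=4: 4 × 0.75 = 3.000
  c=5: 5 × 0.64 = 3.200
  c=6: 6 × 0.52 = 3.120
Maximum at c = 5 (3.200 hatchlings surviving to independence).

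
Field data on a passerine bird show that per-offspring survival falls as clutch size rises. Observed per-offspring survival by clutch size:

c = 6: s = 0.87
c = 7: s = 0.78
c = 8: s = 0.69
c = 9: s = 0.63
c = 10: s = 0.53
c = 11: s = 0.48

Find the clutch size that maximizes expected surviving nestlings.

Expected surviving nestlings = c × s(c):
  c=6: 6 × 0.87 = 5.220
  c=7: 7 × 0.78 = 5.460
  c=8: 8 × 0.69 = 5.520
  c=9: 9 × 0.63 = 5.670
  c=10: 10 × 0.53 = 5.300
  c=11: 11 × 0.48 = 5.280
Maximum at c = 9 (5.670 surviving nestlings).

9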